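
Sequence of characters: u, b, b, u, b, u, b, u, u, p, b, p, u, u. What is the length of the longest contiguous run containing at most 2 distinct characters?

9

add u: window [u] (1 distinct), len 1
add b: window [u, b] (2 distinct), len 2
add b: window [u, b, b] (2 distinct), len 3
add u: window [u, b, b, u] (2 distinct), len 4
add b: window [u, b, b, u, b] (2 distinct), len 5
add u: window [u, b, b, u, b, u] (2 distinct), len 6
add b: window [u, b, b, u, b, u, b] (2 distinct), len 7
add u: window [u, b, b, u, b, u, b, u] (2 distinct), len 8
add u: window [u, b, b, u, b, u, b, u, u] (2 distinct), len 9
add p: window [u, u, p] (2 distinct), len 3
add b: window [p, b] (2 distinct), len 2
add p: window [p, b, p] (2 distinct), len 3
add u: window [p, u] (2 distinct), len 2
add u: window [p, u, u] (2 distinct), len 3
Longest length with ≤2 distinct: 9.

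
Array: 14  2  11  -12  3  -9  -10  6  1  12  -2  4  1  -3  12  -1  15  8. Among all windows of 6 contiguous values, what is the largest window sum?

(14, 2, 11, -12, 3, -9) → sum 9
(2, 11, -12, 3, -9, -10) → sum -15
(11, -12, 3, -9, -10, 6) → sum -11
(-12, 3, -9, -10, 6, 1) → sum -21
(3, -9, -10, 6, 1, 12) → sum 3
(-9, -10, 6, 1, 12, -2) → sum -2
(-10, 6, 1, 12, -2, 4) → sum 11
(6, 1, 12, -2, 4, 1) → sum 22
(1, 12, -2, 4, 1, -3) → sum 13
(12, -2, 4, 1, -3, 12) → sum 24
(-2, 4, 1, -3, 12, -1) → sum 11
(4, 1, -3, 12, -1, 15) → sum 28
(1, -3, 12, -1, 15, 8) → sum 32
Largest of these is 32.

32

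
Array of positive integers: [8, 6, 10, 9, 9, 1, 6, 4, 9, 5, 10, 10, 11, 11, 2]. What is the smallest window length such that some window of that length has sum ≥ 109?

14

Extend right; whenever the sum reaches 109, record the length and shrink from the left:
add 8: running sum 8 < 109
add 6: running sum 14 < 109
add 10: running sum 24 < 109
add 9: running sum 33 < 109
add 9: running sum 42 < 109
add 1: running sum 43 < 109
add 6: running sum 49 < 109
add 4: running sum 53 < 109
add 9: running sum 62 < 109
add 5: running sum 67 < 109
add 10: running sum 77 < 109
add 10: running sum 87 < 109
add 11: running sum 98 < 109
add 11: shortest ending here [8, 6, 10, 9, 9, 1, 6, 4, 9, 5, 10, 10, 11, 11] sum 109, len 14
add 2: shortest ending here [8, 6, 10, 9, 9, 1, 6, 4, 9, 5, 10, 10, 11, 11, 2] sum 111, len 15
Shortest qualifying length: 14.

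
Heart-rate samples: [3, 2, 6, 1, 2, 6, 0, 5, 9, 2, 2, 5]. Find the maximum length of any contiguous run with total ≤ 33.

add 3: [3] sum 3, len 1
add 2: [3, 2] sum 5, len 2
add 6: [3, 2, 6] sum 11, len 3
add 1: [3, 2, 6, 1] sum 12, len 4
add 2: [3, 2, 6, 1, 2] sum 14, len 5
add 6: [3, 2, 6, 1, 2, 6] sum 20, len 6
add 0: [3, 2, 6, 1, 2, 6, 0] sum 20, len 7
add 5: [3, 2, 6, 1, 2, 6, 0, 5] sum 25, len 8
add 9: [2, 6, 1, 2, 6, 0, 5, 9] sum 31, len 8
add 2: [2, 6, 1, 2, 6, 0, 5, 9, 2] sum 33, len 9
add 2: [6, 1, 2, 6, 0, 5, 9, 2, 2] sum 33, len 9
add 5: [1, 2, 6, 0, 5, 9, 2, 2, 5] sum 32, len 9
Longest length seen: 9.

9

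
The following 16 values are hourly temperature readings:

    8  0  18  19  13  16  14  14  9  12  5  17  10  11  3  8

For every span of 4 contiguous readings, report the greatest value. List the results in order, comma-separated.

19, 19, 19, 19, 16, 16, 14, 14, 17, 17, 17, 17, 11

8 0 18 19 → max 19
0 18 19 13 → max 19
18 19 13 16 → max 19
19 13 16 14 → max 19
13 16 14 14 → max 16
16 14 14 9 → max 16
14 14 9 12 → max 14
14 9 12 5 → max 14
9 12 5 17 → max 17
12 5 17 10 → max 17
5 17 10 11 → max 17
17 10 11 3 → max 17
10 11 3 8 → max 11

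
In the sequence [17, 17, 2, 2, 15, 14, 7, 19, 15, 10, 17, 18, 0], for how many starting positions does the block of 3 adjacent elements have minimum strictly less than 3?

(17, 17, 2) → min 2  < 3 ✓
(17, 2, 2) → min 2  < 3 ✓
(2, 2, 15) → min 2  < 3 ✓
(2, 15, 14) → min 2  < 3 ✓
(15, 14, 7) → min 7
(14, 7, 19) → min 7
(7, 19, 15) → min 7
(19, 15, 10) → min 10
(15, 10, 17) → min 10
(10, 17, 18) → min 10
(17, 18, 0) → min 0  < 3 ✓
5 windows satisfy the condition.

5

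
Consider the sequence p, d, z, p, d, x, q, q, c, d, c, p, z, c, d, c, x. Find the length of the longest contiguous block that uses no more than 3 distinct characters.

Extend right; when distinct count exceeds 3, shrink from the left:
add p: window [p] (1 distinct), len 1
add d: window [p, d] (2 distinct), len 2
add z: window [p, d, z] (3 distinct), len 3
add p: window [p, d, z, p] (3 distinct), len 4
add d: window [p, d, z, p, d] (3 distinct), len 5
add x: window [p, d, x] (3 distinct), len 3
add q: window [d, x, q] (3 distinct), len 3
add q: window [d, x, q, q] (3 distinct), len 4
add c: window [x, q, q, c] (3 distinct), len 4
add d: window [q, q, c, d] (3 distinct), len 4
add c: window [q, q, c, d, c] (3 distinct), len 5
add p: window [c, d, c, p] (3 distinct), len 4
add z: window [c, p, z] (3 distinct), len 3
add c: window [c, p, z, c] (3 distinct), len 4
add d: window [z, c, d] (3 distinct), len 3
add c: window [z, c, d, c] (3 distinct), len 4
add x: window [c, d, c, x] (3 distinct), len 4
Longest length with ≤3 distinct: 5.

5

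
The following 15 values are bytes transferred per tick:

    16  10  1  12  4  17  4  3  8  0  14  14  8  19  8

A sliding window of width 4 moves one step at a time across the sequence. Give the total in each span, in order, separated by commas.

39, 27, 34, 37, 28, 32, 15, 25, 36, 36, 55, 49

(16, 10, 1, 12) → sum 39
(10, 1, 12, 4) → sum 27
(1, 12, 4, 17) → sum 34
(12, 4, 17, 4) → sum 37
(4, 17, 4, 3) → sum 28
(17, 4, 3, 8) → sum 32
(4, 3, 8, 0) → sum 15
(3, 8, 0, 14) → sum 25
(8, 0, 14, 14) → sum 36
(0, 14, 14, 8) → sum 36
(14, 14, 8, 19) → sum 55
(14, 8, 19, 8) → sum 49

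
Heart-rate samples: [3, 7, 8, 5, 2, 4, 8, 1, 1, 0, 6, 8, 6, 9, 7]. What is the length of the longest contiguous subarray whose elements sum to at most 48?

11

[3] sum 3 len 1
[3, 7] sum 10 len 2
[3, 7, 8] sum 18 len 3
[3, 7, 8, 5] sum 23 len 4
[3, 7, 8, 5, 2] sum 25 len 5
[3, 7, 8, 5, 2, 4] sum 29 len 6
[3, 7, 8, 5, 2, 4, 8] sum 37 len 7
[3, 7, 8, 5, 2, 4, 8, 1] sum 38 len 8
[3, 7, 8, 5, 2, 4, 8, 1, 1] sum 39 len 9
[3, 7, 8, 5, 2, 4, 8, 1, 1, 0] sum 39 len 10
[3, 7, 8, 5, 2, 4, 8, 1, 1, 0, 6] sum 45 len 11
[8, 5, 2, 4, 8, 1, 1, 0, 6, 8] sum 43 len 10
[5, 2, 4, 8, 1, 1, 0, 6, 8, 6] sum 41 len 10
[2, 4, 8, 1, 1, 0, 6, 8, 6, 9] sum 45 len 10
[8, 1, 1, 0, 6, 8, 6, 9, 7] sum 46 len 9
Longest length seen: 11.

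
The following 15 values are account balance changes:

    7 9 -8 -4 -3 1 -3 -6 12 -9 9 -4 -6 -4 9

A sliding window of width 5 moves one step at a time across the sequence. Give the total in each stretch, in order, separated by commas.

1, -5, -17, -15, 1, -5, 3, 2, 2, -14, 4

Sliding a size-5 window across the 15 values:
(7, 9, -8, -4, -3) → sum 1
(9, -8, -4, -3, 1) → sum -5
(-8, -4, -3, 1, -3) → sum -17
(-4, -3, 1, -3, -6) → sum -15
(-3, 1, -3, -6, 12) → sum 1
(1, -3, -6, 12, -9) → sum -5
(-3, -6, 12, -9, 9) → sum 3
(-6, 12, -9, 9, -4) → sum 2
(12, -9, 9, -4, -6) → sum 2
(-9, 9, -4, -6, -4) → sum -14
(9, -4, -6, -4, 9) → sum 4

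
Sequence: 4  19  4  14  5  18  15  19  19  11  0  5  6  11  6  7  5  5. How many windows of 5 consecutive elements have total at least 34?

12

4 19 4 14 5 → sum 46  ≥ 34 ✓
19 4 14 5 18 → sum 60  ≥ 34 ✓
4 14 5 18 15 → sum 56  ≥ 34 ✓
14 5 18 15 19 → sum 71  ≥ 34 ✓
5 18 15 19 19 → sum 76  ≥ 34 ✓
18 15 19 19 11 → sum 82  ≥ 34 ✓
15 19 19 11 0 → sum 64  ≥ 34 ✓
19 19 11 0 5 → sum 54  ≥ 34 ✓
19 11 0 5 6 → sum 41  ≥ 34 ✓
11 0 5 6 11 → sum 33
0 5 6 11 6 → sum 28
5 6 11 6 7 → sum 35  ≥ 34 ✓
6 11 6 7 5 → sum 35  ≥ 34 ✓
11 6 7 5 5 → sum 34  ≥ 34 ✓
12 windows satisfy the condition.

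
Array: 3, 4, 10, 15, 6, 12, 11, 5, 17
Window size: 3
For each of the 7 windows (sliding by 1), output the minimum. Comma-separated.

3, 4, 6, 6, 6, 5, 5

(3, 4, 10) → min 3
(4, 10, 15) → min 4
(10, 15, 6) → min 6
(15, 6, 12) → min 6
(6, 12, 11) → min 6
(12, 11, 5) → min 5
(11, 5, 17) → min 5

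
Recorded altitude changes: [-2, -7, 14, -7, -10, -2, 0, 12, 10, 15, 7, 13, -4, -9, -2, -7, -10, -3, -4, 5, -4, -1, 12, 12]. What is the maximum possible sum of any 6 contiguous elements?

(-2, -7, 14, -7, -10, -2) → sum -14
(-7, 14, -7, -10, -2, 0) → sum -12
(14, -7, -10, -2, 0, 12) → sum 7
(-7, -10, -2, 0, 12, 10) → sum 3
(-10, -2, 0, 12, 10, 15) → sum 25
(-2, 0, 12, 10, 15, 7) → sum 42
(0, 12, 10, 15, 7, 13) → sum 57
(12, 10, 15, 7, 13, -4) → sum 53
(10, 15, 7, 13, -4, -9) → sum 32
(15, 7, 13, -4, -9, -2) → sum 20
(7, 13, -4, -9, -2, -7) → sum -2
(13, -4, -9, -2, -7, -10) → sum -19
(-4, -9, -2, -7, -10, -3) → sum -35
(-9, -2, -7, -10, -3, -4) → sum -35
(-2, -7, -10, -3, -4, 5) → sum -21
(-7, -10, -3, -4, 5, -4) → sum -23
(-10, -3, -4, 5, -4, -1) → sum -17
(-3, -4, 5, -4, -1, 12) → sum 5
(-4, 5, -4, -1, 12, 12) → sum 20
Maximum of these is 57.

57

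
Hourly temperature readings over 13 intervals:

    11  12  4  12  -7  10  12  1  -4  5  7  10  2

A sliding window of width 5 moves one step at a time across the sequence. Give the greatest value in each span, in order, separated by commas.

11 12 4 12 -7 → max 12
12 4 12 -7 10 → max 12
4 12 -7 10 12 → max 12
12 -7 10 12 1 → max 12
-7 10 12 1 -4 → max 12
10 12 1 -4 5 → max 12
12 1 -4 5 7 → max 12
1 -4 5 7 10 → max 10
-4 5 7 10 2 → max 10

12, 12, 12, 12, 12, 12, 12, 10, 10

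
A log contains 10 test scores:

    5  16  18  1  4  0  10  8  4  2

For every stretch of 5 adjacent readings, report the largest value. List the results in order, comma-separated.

(5, 16, 18, 1, 4) → max 18
(16, 18, 1, 4, 0) → max 18
(18, 1, 4, 0, 10) → max 18
(1, 4, 0, 10, 8) → max 10
(4, 0, 10, 8, 4) → max 10
(0, 10, 8, 4, 2) → max 10

18, 18, 18, 10, 10, 10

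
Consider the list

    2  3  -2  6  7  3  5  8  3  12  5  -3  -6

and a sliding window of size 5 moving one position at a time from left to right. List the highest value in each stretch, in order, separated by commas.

Sliding a size-5 window across the 13 values:
(2, 3, -2, 6, 7) → max 7
(3, -2, 6, 7, 3) → max 7
(-2, 6, 7, 3, 5) → max 7
(6, 7, 3, 5, 8) → max 8
(7, 3, 5, 8, 3) → max 8
(3, 5, 8, 3, 12) → max 12
(5, 8, 3, 12, 5) → max 12
(8, 3, 12, 5, -3) → max 12
(3, 12, 5, -3, -6) → max 12

7, 7, 7, 8, 8, 12, 12, 12, 12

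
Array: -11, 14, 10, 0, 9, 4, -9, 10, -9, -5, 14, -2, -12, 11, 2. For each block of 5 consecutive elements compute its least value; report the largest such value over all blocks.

0

Window mins for each of the 11 positions:
(-11, 14, 10, 0, 9) → min -11
(14, 10, 0, 9, 4) → min 0
(10, 0, 9, 4, -9) → min -9
(0, 9, 4, -9, 10) → min -9
(9, 4, -9, 10, -9) → min -9
(4, -9, 10, -9, -5) → min -9
(-9, 10, -9, -5, 14) → min -9
(10, -9, -5, 14, -2) → min -9
(-9, -5, 14, -2, -12) → min -12
(-5, 14, -2, -12, 11) → min -12
(14, -2, -12, 11, 2) → min -12
Largest of these is 0.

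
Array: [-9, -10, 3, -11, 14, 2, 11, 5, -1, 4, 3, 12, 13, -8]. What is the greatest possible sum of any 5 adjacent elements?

Window sums for each of the 10 positions:
[-9, -10, 3, -11, 14] → sum -13
[-10, 3, -11, 14, 2] → sum -2
[3, -11, 14, 2, 11] → sum 19
[-11, 14, 2, 11, 5] → sum 21
[14, 2, 11, 5, -1] → sum 31
[2, 11, 5, -1, 4] → sum 21
[11, 5, -1, 4, 3] → sum 22
[5, -1, 4, 3, 12] → sum 23
[-1, 4, 3, 12, 13] → sum 31
[4, 3, 12, 13, -8] → sum 24
Greatest of these is 31.

31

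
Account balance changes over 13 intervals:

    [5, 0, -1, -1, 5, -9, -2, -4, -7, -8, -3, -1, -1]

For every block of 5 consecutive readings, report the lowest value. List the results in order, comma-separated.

Sliding a size-5 window across the 13 values:
5 0 -1 -1 5 → min -1
0 -1 -1 5 -9 → min -9
-1 -1 5 -9 -2 → min -9
-1 5 -9 -2 -4 → min -9
5 -9 -2 -4 -7 → min -9
-9 -2 -4 -7 -8 → min -9
-2 -4 -7 -8 -3 → min -8
-4 -7 -8 -3 -1 → min -8
-7 -8 -3 -1 -1 → min -8

-1, -9, -9, -9, -9, -9, -8, -8, -8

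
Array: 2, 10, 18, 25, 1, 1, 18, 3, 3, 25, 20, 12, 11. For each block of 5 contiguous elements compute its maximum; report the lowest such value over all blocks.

18

Each size-5 window and its max:
2 10 18 25 1 → max 25
10 18 25 1 1 → max 25
18 25 1 1 18 → max 25
25 1 1 18 3 → max 25
1 1 18 3 3 → max 18
1 18 3 3 25 → max 25
18 3 3 25 20 → max 25
3 3 25 20 12 → max 25
3 25 20 12 11 → max 25
Lowest of these is 18.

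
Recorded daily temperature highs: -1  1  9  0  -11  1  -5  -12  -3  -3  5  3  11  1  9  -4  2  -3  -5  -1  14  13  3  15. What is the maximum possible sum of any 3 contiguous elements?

31

Each size-3 window and its sum:
-1 1 9 → sum 9
1 9 0 → sum 10
9 0 -11 → sum -2
0 -11 1 → sum -10
-11 1 -5 → sum -15
1 -5 -12 → sum -16
-5 -12 -3 → sum -20
-12 -3 -3 → sum -18
-3 -3 5 → sum -1
-3 5 3 → sum 5
5 3 11 → sum 19
3 11 1 → sum 15
11 1 9 → sum 21
1 9 -4 → sum 6
9 -4 2 → sum 7
-4 2 -3 → sum -5
2 -3 -5 → sum -6
-3 -5 -1 → sum -9
-5 -1 14 → sum 8
-1 14 13 → sum 26
14 13 3 → sum 30
13 3 15 → sum 31
Maximum of these is 31.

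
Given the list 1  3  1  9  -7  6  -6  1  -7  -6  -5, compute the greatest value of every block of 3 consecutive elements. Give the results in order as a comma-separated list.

3, 9, 9, 9, 6, 6, 1, 1, -5

(1, 3, 1) → max 3
(3, 1, 9) → max 9
(1, 9, -7) → max 9
(9, -7, 6) → max 9
(-7, 6, -6) → max 6
(6, -6, 1) → max 6
(-6, 1, -7) → max 1
(1, -7, -6) → max 1
(-7, -6, -5) → max -5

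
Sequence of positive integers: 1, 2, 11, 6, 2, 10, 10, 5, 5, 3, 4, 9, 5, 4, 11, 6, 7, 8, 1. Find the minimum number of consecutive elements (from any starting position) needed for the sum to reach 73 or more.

Extend right; whenever the sum reaches 73, record the length and shrink from the left:
add 1: running sum 1 < 73
add 2: running sum 3 < 73
add 11: running sum 14 < 73
add 6: running sum 20 < 73
add 2: running sum 22 < 73
add 10: running sum 32 < 73
add 10: running sum 42 < 73
add 5: running sum 47 < 73
add 5: running sum 52 < 73
add 3: running sum 55 < 73
add 4: running sum 59 < 73
add 9: running sum 68 < 73
add 5: shortest ending here [1, 2, 11, 6, 2, 10, 10, 5, 5, 3, 4, 9, 5] sum 73, len 13
add 4: shortest ending here [11, 6, 2, 10, 10, 5, 5, 3, 4, 9, 5, 4] sum 74, len 12
add 11: shortest ending here [6, 2, 10, 10, 5, 5, 3, 4, 9, 5, 4, 11] sum 74, len 12
add 6: shortest ending here [2, 10, 10, 5, 5, 3, 4, 9, 5, 4, 11, 6] sum 74, len 12
add 7: shortest ending here [10, 10, 5, 5, 3, 4, 9, 5, 4, 11, 6, 7] sum 79, len 12
add 8: shortest ending here [10, 5, 5, 3, 4, 9, 5, 4, 11, 6, 7, 8] sum 77, len 12
add 1: shortest ending here [10, 5, 5, 3, 4, 9, 5, 4, 11, 6, 7, 8, 1] sum 78, len 13
Shortest qualifying length: 12.

12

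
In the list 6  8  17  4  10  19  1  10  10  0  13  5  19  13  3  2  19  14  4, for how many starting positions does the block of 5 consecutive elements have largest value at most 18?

(6, 8, 17, 4, 10) → max 17  ≤ 18 ✓
(8, 17, 4, 10, 19) → max 19
(17, 4, 10, 19, 1) → max 19
(4, 10, 19, 1, 10) → max 19
(10, 19, 1, 10, 10) → max 19
(19, 1, 10, 10, 0) → max 19
(1, 10, 10, 0, 13) → max 13  ≤ 18 ✓
(10, 10, 0, 13, 5) → max 13  ≤ 18 ✓
(10, 0, 13, 5, 19) → max 19
(0, 13, 5, 19, 13) → max 19
(13, 5, 19, 13, 3) → max 19
(5, 19, 13, 3, 2) → max 19
(19, 13, 3, 2, 19) → max 19
(13, 3, 2, 19, 14) → max 19
(3, 2, 19, 14, 4) → max 19
3 windows satisfy the condition.

3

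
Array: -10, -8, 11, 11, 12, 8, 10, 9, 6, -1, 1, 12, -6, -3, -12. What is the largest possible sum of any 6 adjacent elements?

(-10, -8, 11, 11, 12, 8) → sum 24
(-8, 11, 11, 12, 8, 10) → sum 44
(11, 11, 12, 8, 10, 9) → sum 61
(11, 12, 8, 10, 9, 6) → sum 56
(12, 8, 10, 9, 6, -1) → sum 44
(8, 10, 9, 6, -1, 1) → sum 33
(10, 9, 6, -1, 1, 12) → sum 37
(9, 6, -1, 1, 12, -6) → sum 21
(6, -1, 1, 12, -6, -3) → sum 9
(-1, 1, 12, -6, -3, -12) → sum -9
Largest of these is 61.

61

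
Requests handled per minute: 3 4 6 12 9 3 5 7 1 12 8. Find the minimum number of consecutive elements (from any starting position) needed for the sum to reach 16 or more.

2

Extend right; whenever the sum reaches 16, record the length and shrink from the left:
add 3: running sum 3 < 16
add 4: running sum 7 < 16
add 6: running sum 13 < 16
add 12: shortest ending here [6, 12] sum 18, len 2
add 9: shortest ending here [12, 9] sum 21, len 2
add 3: shortest ending here [12, 9, 3] sum 24, len 3
add 5: shortest ending here [9, 3, 5] sum 17, len 3
add 7: shortest ending here [9, 3, 5, 7] sum 24, len 4
add 1: shortest ending here [3, 5, 7, 1] sum 16, len 4
add 12: shortest ending here [7, 1, 12] sum 20, len 3
add 8: shortest ending here [12, 8] sum 20, len 2
Shortest qualifying length: 2.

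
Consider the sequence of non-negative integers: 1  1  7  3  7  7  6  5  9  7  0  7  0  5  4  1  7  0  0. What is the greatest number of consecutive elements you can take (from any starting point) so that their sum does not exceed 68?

16

Extend to the right; shrink from the left whenever the sum exceeds 68:
[1] sum 1 len 1
[1, 1] sum 2 len 2
[1, 1, 7] sum 9 len 3
[1, 1, 7, 3] sum 12 len 4
[1, 1, 7, 3, 7] sum 19 len 5
[1, 1, 7, 3, 7, 7] sum 26 len 6
[1, 1, 7, 3, 7, 7, 6] sum 32 len 7
[1, 1, 7, 3, 7, 7, 6, 5] sum 37 len 8
[1, 1, 7, 3, 7, 7, 6, 5, 9] sum 46 len 9
[1, 1, 7, 3, 7, 7, 6, 5, 9, 7] sum 53 len 10
[1, 1, 7, 3, 7, 7, 6, 5, 9, 7, 0] sum 53 len 11
[1, 1, 7, 3, 7, 7, 6, 5, 9, 7, 0, 7] sum 60 len 12
[1, 1, 7, 3, 7, 7, 6, 5, 9, 7, 0, 7, 0] sum 60 len 13
[1, 1, 7, 3, 7, 7, 6, 5, 9, 7, 0, 7, 0, 5] sum 65 len 14
[1, 7, 3, 7, 7, 6, 5, 9, 7, 0, 7, 0, 5, 4] sum 68 len 14
[7, 3, 7, 7, 6, 5, 9, 7, 0, 7, 0, 5, 4, 1] sum 68 len 14
[3, 7, 7, 6, 5, 9, 7, 0, 7, 0, 5, 4, 1, 7] sum 68 len 14
[3, 7, 7, 6, 5, 9, 7, 0, 7, 0, 5, 4, 1, 7, 0] sum 68 len 15
[3, 7, 7, 6, 5, 9, 7, 0, 7, 0, 5, 4, 1, 7, 0, 0] sum 68 len 16
Longest length seen: 16.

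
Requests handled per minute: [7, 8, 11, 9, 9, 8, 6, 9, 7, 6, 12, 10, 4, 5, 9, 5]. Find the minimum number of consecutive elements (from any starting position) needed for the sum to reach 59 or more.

add 7: running sum 7 < 59
add 8: running sum 15 < 59
add 11: running sum 26 < 59
add 9: running sum 35 < 59
add 9: running sum 44 < 59
add 8: running sum 52 < 59
add 6: running sum 58 < 59
end 7: [8, 11, 9, 9, 8, 6, 9] sum 60, len 7
end 8: [11, 9, 9, 8, 6, 9, 7] sum 59, len 7
end 9: [11, 9, 9, 8, 6, 9, 7, 6] sum 65, len 8
end 10: [9, 9, 8, 6, 9, 7, 6, 12] sum 66, len 8
end 11: [9, 8, 6, 9, 7, 6, 12, 10] sum 67, len 8
end 12: [8, 6, 9, 7, 6, 12, 10, 4] sum 62, len 8
end 13: [6, 9, 7, 6, 12, 10, 4, 5] sum 59, len 8
end 14: [9, 7, 6, 12, 10, 4, 5, 9] sum 62, len 8
end 15: [9, 7, 6, 12, 10, 4, 5, 9, 5] sum 67, len 9
Shortest qualifying length: 7.

7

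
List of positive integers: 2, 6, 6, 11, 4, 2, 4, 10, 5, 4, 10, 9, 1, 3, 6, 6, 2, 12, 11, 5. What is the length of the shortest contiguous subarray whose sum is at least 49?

8

Extend right; whenever the sum reaches 49, record the length and shrink from the left:
add 2: running sum 2 < 49
add 6: running sum 8 < 49
add 6: running sum 14 < 49
add 11: running sum 25 < 49
add 4: running sum 29 < 49
add 2: running sum 31 < 49
add 4: running sum 35 < 49
add 10: running sum 45 < 49
add 5: shortest ending here [2, 6, 6, 11, 4, 2, 4, 10, 5] sum 50, len 9
add 4: shortest ending here [6, 6, 11, 4, 2, 4, 10, 5, 4] sum 52, len 9
add 10: shortest ending here [11, 4, 2, 4, 10, 5, 4, 10] sum 50, len 8
add 9: shortest ending here [11, 4, 2, 4, 10, 5, 4, 10, 9] sum 59, len 9
add 1: shortest ending here [4, 2, 4, 10, 5, 4, 10, 9, 1] sum 49, len 9
add 3: shortest ending here [4, 2, 4, 10, 5, 4, 10, 9, 1, 3] sum 52, len 10
add 6: shortest ending here [4, 10, 5, 4, 10, 9, 1, 3, 6] sum 52, len 9
add 6: shortest ending here [10, 5, 4, 10, 9, 1, 3, 6, 6] sum 54, len 9
add 2: shortest ending here [10, 5, 4, 10, 9, 1, 3, 6, 6, 2] sum 56, len 10
add 12: shortest ending here [10, 9, 1, 3, 6, 6, 2, 12] sum 49, len 8
add 11: shortest ending here [9, 1, 3, 6, 6, 2, 12, 11] sum 50, len 8
add 5: shortest ending here [9, 1, 3, 6, 6, 2, 12, 11, 5] sum 55, len 9
Shortest qualifying length: 8.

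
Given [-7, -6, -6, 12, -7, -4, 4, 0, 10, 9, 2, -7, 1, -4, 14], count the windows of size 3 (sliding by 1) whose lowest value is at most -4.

10

[-7, -6, -6] → min -7  ≤ -4 ✓
[-6, -6, 12] → min -6  ≤ -4 ✓
[-6, 12, -7] → min -7  ≤ -4 ✓
[12, -7, -4] → min -7  ≤ -4 ✓
[-7, -4, 4] → min -7  ≤ -4 ✓
[-4, 4, 0] → min -4  ≤ -4 ✓
[4, 0, 10] → min 0
[0, 10, 9] → min 0
[10, 9, 2] → min 2
[9, 2, -7] → min -7  ≤ -4 ✓
[2, -7, 1] → min -7  ≤ -4 ✓
[-7, 1, -4] → min -7  ≤ -4 ✓
[1, -4, 14] → min -4  ≤ -4 ✓
10 windows satisfy the condition.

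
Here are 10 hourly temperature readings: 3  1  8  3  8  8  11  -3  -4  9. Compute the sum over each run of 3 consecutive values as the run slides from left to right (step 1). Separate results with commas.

[3, 1, 8] → sum 12
[1, 8, 3] → sum 12
[8, 3, 8] → sum 19
[3, 8, 8] → sum 19
[8, 8, 11] → sum 27
[8, 11, -3] → sum 16
[11, -3, -4] → sum 4
[-3, -4, 9] → sum 2

12, 12, 19, 19, 27, 16, 4, 2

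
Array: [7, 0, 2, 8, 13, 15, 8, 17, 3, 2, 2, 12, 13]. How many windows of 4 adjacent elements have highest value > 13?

6

7 0 2 8 → max 8
0 2 8 13 → max 13
2 8 13 15 → max 15  > 13 ✓
8 13 15 8 → max 15  > 13 ✓
13 15 8 17 → max 17  > 13 ✓
15 8 17 3 → max 17  > 13 ✓
8 17 3 2 → max 17  > 13 ✓
17 3 2 2 → max 17  > 13 ✓
3 2 2 12 → max 12
2 2 12 13 → max 13
6 windows satisfy the condition.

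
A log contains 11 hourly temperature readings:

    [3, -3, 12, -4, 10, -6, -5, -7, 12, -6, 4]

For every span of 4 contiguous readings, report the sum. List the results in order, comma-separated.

3 -3 12 -4 → sum 8
-3 12 -4 10 → sum 15
12 -4 10 -6 → sum 12
-4 10 -6 -5 → sum -5
10 -6 -5 -7 → sum -8
-6 -5 -7 12 → sum -6
-5 -7 12 -6 → sum -6
-7 12 -6 4 → sum 3

8, 15, 12, -5, -8, -6, -6, 3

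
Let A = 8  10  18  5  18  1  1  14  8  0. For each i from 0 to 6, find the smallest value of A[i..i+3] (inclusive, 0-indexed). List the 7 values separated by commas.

5, 5, 1, 1, 1, 1, 0

Sliding a size-4 window across the 10 values:
[8, 10, 18, 5] → min 5
[10, 18, 5, 18] → min 5
[18, 5, 18, 1] → min 1
[5, 18, 1, 1] → min 1
[18, 1, 1, 14] → min 1
[1, 1, 14, 8] → min 1
[1, 14, 8, 0] → min 0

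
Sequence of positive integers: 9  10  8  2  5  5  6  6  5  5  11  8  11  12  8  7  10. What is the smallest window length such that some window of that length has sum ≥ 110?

15

add 9: running sum 9 < 110
add 10: running sum 19 < 110
add 8: running sum 27 < 110
add 2: running sum 29 < 110
add 5: running sum 34 < 110
add 5: running sum 39 < 110
add 6: running sum 45 < 110
add 6: running sum 51 < 110
add 5: running sum 56 < 110
add 5: running sum 61 < 110
add 11: running sum 72 < 110
add 8: running sum 80 < 110
add 11: running sum 91 < 110
add 12: running sum 103 < 110
end 14: [9, 10, 8, 2, 5, 5, 6, 6, 5, 5, 11, 8, 11, 12, 8] sum 111, len 15
end 15: [9, 10, 8, 2, 5, 5, 6, 6, 5, 5, 11, 8, 11, 12, 8, 7] sum 118, len 16
end 16: [10, 8, 2, 5, 5, 6, 6, 5, 5, 11, 8, 11, 12, 8, 7, 10] sum 119, len 16
Shortest qualifying length: 15.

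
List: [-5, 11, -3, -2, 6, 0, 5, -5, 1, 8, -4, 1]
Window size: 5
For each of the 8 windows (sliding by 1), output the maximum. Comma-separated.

Sliding a size-5 window across the 12 values:
[-5, 11, -3, -2, 6] → max 11
[11, -3, -2, 6, 0] → max 11
[-3, -2, 6, 0, 5] → max 6
[-2, 6, 0, 5, -5] → max 6
[6, 0, 5, -5, 1] → max 6
[0, 5, -5, 1, 8] → max 8
[5, -5, 1, 8, -4] → max 8
[-5, 1, 8, -4, 1] → max 8

11, 11, 6, 6, 6, 8, 8, 8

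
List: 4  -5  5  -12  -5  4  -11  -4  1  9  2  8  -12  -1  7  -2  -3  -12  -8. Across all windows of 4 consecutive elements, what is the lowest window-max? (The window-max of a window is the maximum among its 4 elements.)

-2

Window maxs for each of the 16 positions:
(4, -5, 5, -12) → max 5
(-5, 5, -12, -5) → max 5
(5, -12, -5, 4) → max 5
(-12, -5, 4, -11) → max 4
(-5, 4, -11, -4) → max 4
(4, -11, -4, 1) → max 4
(-11, -4, 1, 9) → max 9
(-4, 1, 9, 2) → max 9
(1, 9, 2, 8) → max 9
(9, 2, 8, -12) → max 9
(2, 8, -12, -1) → max 8
(8, -12, -1, 7) → max 8
(-12, -1, 7, -2) → max 7
(-1, 7, -2, -3) → max 7
(7, -2, -3, -12) → max 7
(-2, -3, -12, -8) → max -2
Lowest of these is -2.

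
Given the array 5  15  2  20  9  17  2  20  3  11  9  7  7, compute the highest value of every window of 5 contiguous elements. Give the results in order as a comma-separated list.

20, 20, 20, 20, 20, 20, 20, 20, 11

[5, 15, 2, 20, 9] → max 20
[15, 2, 20, 9, 17] → max 20
[2, 20, 9, 17, 2] → max 20
[20, 9, 17, 2, 20] → max 20
[9, 17, 2, 20, 3] → max 20
[17, 2, 20, 3, 11] → max 20
[2, 20, 3, 11, 9] → max 20
[20, 3, 11, 9, 7] → max 20
[3, 11, 9, 7, 7] → max 11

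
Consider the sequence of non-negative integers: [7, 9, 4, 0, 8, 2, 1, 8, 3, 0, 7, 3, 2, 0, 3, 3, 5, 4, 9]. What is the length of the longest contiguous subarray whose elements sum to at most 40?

13

Extend to the right; shrink from the left whenever the sum exceeds 40:
→ 7: sum 7, len 1
→ 9: sum 16, len 2
→ 4: sum 20, len 3
→ 0: sum 20, len 4
→ 8: sum 28, len 5
→ 2: sum 30, len 6
→ 1: sum 31, len 7
→ 8: sum 39, len 8
→ 3 (dropped 7): sum 35, len 8
→ 0: sum 35, len 9
→ 7 (dropped 9): sum 33, len 9
→ 3: sum 36, len 10
→ 2: sum 38, len 11
→ 0: sum 38, len 12
→ 3 (dropped 4): sum 37, len 12
→ 3: sum 40, len 13
→ 5 (dropped 0, 8): sum 37, len 12
→ 4 (dropped 2): sum 39, len 12
→ 9 (dropped 1, 8): sum 39, len 11
Longest length seen: 13.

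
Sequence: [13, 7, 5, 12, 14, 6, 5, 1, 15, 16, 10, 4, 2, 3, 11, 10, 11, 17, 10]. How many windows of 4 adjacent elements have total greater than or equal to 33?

13 7 5 12 → sum 37  ≥ 33 ✓
7 5 12 14 → sum 38  ≥ 33 ✓
5 12 14 6 → sum 37  ≥ 33 ✓
12 14 6 5 → sum 37  ≥ 33 ✓
14 6 5 1 → sum 26
6 5 1 15 → sum 27
5 1 15 16 → sum 37  ≥ 33 ✓
1 15 16 10 → sum 42  ≥ 33 ✓
15 16 10 4 → sum 45  ≥ 33 ✓
16 10 4 2 → sum 32
10 4 2 3 → sum 19
4 2 3 11 → sum 20
2 3 11 10 → sum 26
3 11 10 11 → sum 35  ≥ 33 ✓
11 10 11 17 → sum 49  ≥ 33 ✓
10 11 17 10 → sum 48  ≥ 33 ✓
10 windows satisfy the condition.

10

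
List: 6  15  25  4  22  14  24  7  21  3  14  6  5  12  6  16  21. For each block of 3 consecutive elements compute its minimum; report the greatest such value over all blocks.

[6, 15, 25] → min 6
[15, 25, 4] → min 4
[25, 4, 22] → min 4
[4, 22, 14] → min 4
[22, 14, 24] → min 14
[14, 24, 7] → min 7
[24, 7, 21] → min 7
[7, 21, 3] → min 3
[21, 3, 14] → min 3
[3, 14, 6] → min 3
[14, 6, 5] → min 5
[6, 5, 12] → min 5
[5, 12, 6] → min 5
[12, 6, 16] → min 6
[6, 16, 21] → min 6
Greatest of these is 14.

14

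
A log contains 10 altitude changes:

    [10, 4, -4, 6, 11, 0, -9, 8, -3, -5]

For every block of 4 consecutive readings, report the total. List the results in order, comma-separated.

16, 17, 13, 8, 10, -4, -9

(10, 4, -4, 6) → sum 16
(4, -4, 6, 11) → sum 17
(-4, 6, 11, 0) → sum 13
(6, 11, 0, -9) → sum 8
(11, 0, -9, 8) → sum 10
(0, -9, 8, -3) → sum -4
(-9, 8, -3, -5) → sum -9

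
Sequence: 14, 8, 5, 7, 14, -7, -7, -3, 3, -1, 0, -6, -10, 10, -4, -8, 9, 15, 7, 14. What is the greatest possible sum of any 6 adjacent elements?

14 8 5 7 14 -7 → sum 41
8 5 7 14 -7 -7 → sum 20
5 7 14 -7 -7 -3 → sum 9
7 14 -7 -7 -3 3 → sum 7
14 -7 -7 -3 3 -1 → sum -1
-7 -7 -3 3 -1 0 → sum -15
-7 -3 3 -1 0 -6 → sum -14
-3 3 -1 0 -6 -10 → sum -17
3 -1 0 -6 -10 10 → sum -4
-1 0 -6 -10 10 -4 → sum -11
0 -6 -10 10 -4 -8 → sum -18
-6 -10 10 -4 -8 9 → sum -9
-10 10 -4 -8 9 15 → sum 12
10 -4 -8 9 15 7 → sum 29
-4 -8 9 15 7 14 → sum 33
Greatest of these is 41.

41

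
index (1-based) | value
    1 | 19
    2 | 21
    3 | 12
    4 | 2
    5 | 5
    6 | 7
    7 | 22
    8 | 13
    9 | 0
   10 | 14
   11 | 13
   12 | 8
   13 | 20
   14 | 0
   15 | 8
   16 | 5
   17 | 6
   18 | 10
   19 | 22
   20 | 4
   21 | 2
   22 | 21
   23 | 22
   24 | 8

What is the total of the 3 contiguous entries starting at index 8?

Elements at indices 8..10: 13, 0, 14
sum(13, 0, 14) = 27

27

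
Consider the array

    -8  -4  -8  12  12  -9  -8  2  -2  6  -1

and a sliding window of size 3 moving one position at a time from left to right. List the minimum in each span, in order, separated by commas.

Sliding a size-3 window across the 11 values:
(-8, -4, -8) → min -8
(-4, -8, 12) → min -8
(-8, 12, 12) → min -8
(12, 12, -9) → min -9
(12, -9, -8) → min -9
(-9, -8, 2) → min -9
(-8, 2, -2) → min -8
(2, -2, 6) → min -2
(-2, 6, -1) → min -2

-8, -8, -8, -9, -9, -9, -8, -2, -2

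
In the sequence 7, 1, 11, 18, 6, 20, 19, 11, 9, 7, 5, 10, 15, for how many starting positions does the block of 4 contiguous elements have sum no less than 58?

[7, 1, 11, 18] → sum 37
[1, 11, 18, 6] → sum 36
[11, 18, 6, 20] → sum 55
[18, 6, 20, 19] → sum 63  ≥ 58 ✓
[6, 20, 19, 11] → sum 56
[20, 19, 11, 9] → sum 59  ≥ 58 ✓
[19, 11, 9, 7] → sum 46
[11, 9, 7, 5] → sum 32
[9, 7, 5, 10] → sum 31
[7, 5, 10, 15] → sum 37
2 windows satisfy the condition.

2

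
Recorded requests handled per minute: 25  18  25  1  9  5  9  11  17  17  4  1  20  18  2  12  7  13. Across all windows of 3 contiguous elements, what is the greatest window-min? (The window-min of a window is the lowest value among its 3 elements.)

[25, 18, 25] → min 18
[18, 25, 1] → min 1
[25, 1, 9] → min 1
[1, 9, 5] → min 1
[9, 5, 9] → min 5
[5, 9, 11] → min 5
[9, 11, 17] → min 9
[11, 17, 17] → min 11
[17, 17, 4] → min 4
[17, 4, 1] → min 1
[4, 1, 20] → min 1
[1, 20, 18] → min 1
[20, 18, 2] → min 2
[18, 2, 12] → min 2
[2, 12, 7] → min 2
[12, 7, 13] → min 7
Greatest of these is 18.

18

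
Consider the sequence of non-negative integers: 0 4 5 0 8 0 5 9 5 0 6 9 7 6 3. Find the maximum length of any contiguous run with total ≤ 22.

7

Extend to the right; shrink from the left whenever the sum exceeds 22:
add 0: [0] sum 0, len 1
add 4: [0, 4] sum 4, len 2
add 5: [0, 4, 5] sum 9, len 3
add 0: [0, 4, 5, 0] sum 9, len 4
add 8: [0, 4, 5, 0, 8] sum 17, len 5
add 0: [0, 4, 5, 0, 8, 0] sum 17, len 6
add 5: [0, 4, 5, 0, 8, 0, 5] sum 22, len 7
add 9: [0, 8, 0, 5, 9] sum 22, len 5
add 5: [0, 5, 9, 5] sum 19, len 4
add 0: [0, 5, 9, 5, 0] sum 19, len 5
add 6: [9, 5, 0, 6] sum 20, len 4
add 9: [5, 0, 6, 9] sum 20, len 4
add 7: [0, 6, 9, 7] sum 22, len 4
add 6: [9, 7, 6] sum 22, len 3
add 3: [7, 6, 3] sum 16, len 3
Longest length seen: 7.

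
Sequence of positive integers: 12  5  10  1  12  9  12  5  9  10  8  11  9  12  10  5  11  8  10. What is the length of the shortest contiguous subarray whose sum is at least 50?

add 12: running sum 12 < 50
add 5: running sum 17 < 50
add 10: running sum 27 < 50
add 1: running sum 28 < 50
add 12: running sum 40 < 50
add 9: running sum 49 < 50
add 12: shortest ending here [12, 5, 10, 1, 12, 9, 12] sum 61, len 7
add 5: shortest ending here [5, 10, 1, 12, 9, 12, 5] sum 54, len 7
add 9: shortest ending here [10, 1, 12, 9, 12, 5, 9] sum 58, len 7
add 10: shortest ending here [12, 9, 12, 5, 9, 10] sum 57, len 6
add 8: shortest ending here [9, 12, 5, 9, 10, 8] sum 53, len 6
add 11: shortest ending here [12, 5, 9, 10, 8, 11] sum 55, len 6
add 9: shortest ending here [5, 9, 10, 8, 11, 9] sum 52, len 6
add 12: shortest ending here [10, 8, 11, 9, 12] sum 50, len 5
add 10: shortest ending here [8, 11, 9, 12, 10] sum 50, len 5
add 5: shortest ending here [8, 11, 9, 12, 10, 5] sum 55, len 6
add 11: shortest ending here [11, 9, 12, 10, 5, 11] sum 58, len 6
add 8: shortest ending here [9, 12, 10, 5, 11, 8] sum 55, len 6
add 10: shortest ending here [12, 10, 5, 11, 8, 10] sum 56, len 6
Shortest qualifying length: 5.

5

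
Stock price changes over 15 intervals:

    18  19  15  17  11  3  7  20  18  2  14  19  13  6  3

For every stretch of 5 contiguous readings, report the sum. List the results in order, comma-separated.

(18, 19, 15, 17, 11) → sum 80
(19, 15, 17, 11, 3) → sum 65
(15, 17, 11, 3, 7) → sum 53
(17, 11, 3, 7, 20) → sum 58
(11, 3, 7, 20, 18) → sum 59
(3, 7, 20, 18, 2) → sum 50
(7, 20, 18, 2, 14) → sum 61
(20, 18, 2, 14, 19) → sum 73
(18, 2, 14, 19, 13) → sum 66
(2, 14, 19, 13, 6) → sum 54
(14, 19, 13, 6, 3) → sum 55

80, 65, 53, 58, 59, 50, 61, 73, 66, 54, 55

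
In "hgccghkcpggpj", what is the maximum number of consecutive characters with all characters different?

[h] len 1
[h, g] len 2
[h, g, c] len 3
[c] len 1
[c, g] len 2
[c, g, h] len 3
[c, g, h, k] len 4
[g, h, k, c] len 4
[g, h, k, c, p] len 5
[h, k, c, p, g] len 5
[g] len 1
[g, p] len 2
[g, p, j] len 3
Longest all-distinct length: 5.

5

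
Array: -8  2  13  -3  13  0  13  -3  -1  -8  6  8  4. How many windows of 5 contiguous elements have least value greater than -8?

4

[-8, 2, 13, -3, 13] → min -8
[2, 13, -3, 13, 0] → min -3  > -8 ✓
[13, -3, 13, 0, 13] → min -3  > -8 ✓
[-3, 13, 0, 13, -3] → min -3  > -8 ✓
[13, 0, 13, -3, -1] → min -3  > -8 ✓
[0, 13, -3, -1, -8] → min -8
[13, -3, -1, -8, 6] → min -8
[-3, -1, -8, 6, 8] → min -8
[-1, -8, 6, 8, 4] → min -8
4 windows satisfy the condition.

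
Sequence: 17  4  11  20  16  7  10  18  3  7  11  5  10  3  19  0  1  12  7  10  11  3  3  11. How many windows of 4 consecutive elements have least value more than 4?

17 4 11 20 → min 4
4 11 20 16 → min 4
11 20 16 7 → min 7  > 4 ✓
20 16 7 10 → min 7  > 4 ✓
16 7 10 18 → min 7  > 4 ✓
7 10 18 3 → min 3
10 18 3 7 → min 3
18 3 7 11 → min 3
3 7 11 5 → min 3
7 11 5 10 → min 5  > 4 ✓
11 5 10 3 → min 3
5 10 3 19 → min 3
10 3 19 0 → min 0
3 19 0 1 → min 0
19 0 1 12 → min 0
0 1 12 7 → min 0
1 12 7 10 → min 1
12 7 10 11 → min 7  > 4 ✓
7 10 11 3 → min 3
10 11 3 3 → min 3
11 3 3 11 → min 3
5 windows satisfy the condition.

5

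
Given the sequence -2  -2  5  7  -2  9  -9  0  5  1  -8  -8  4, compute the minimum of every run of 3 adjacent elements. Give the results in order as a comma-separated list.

-2, -2, -2, -2, -9, -9, -9, 0, -8, -8, -8

(-2, -2, 5) → min -2
(-2, 5, 7) → min -2
(5, 7, -2) → min -2
(7, -2, 9) → min -2
(-2, 9, -9) → min -9
(9, -9, 0) → min -9
(-9, 0, 5) → min -9
(0, 5, 1) → min 0
(5, 1, -8) → min -8
(1, -8, -8) → min -8
(-8, -8, 4) → min -8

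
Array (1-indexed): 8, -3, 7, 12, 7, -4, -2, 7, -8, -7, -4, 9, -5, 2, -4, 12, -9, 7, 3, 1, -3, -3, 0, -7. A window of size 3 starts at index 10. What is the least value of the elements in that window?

-7

Elements at indices 10..12: -7, -4, 9
min(-7, -4, 9) = -7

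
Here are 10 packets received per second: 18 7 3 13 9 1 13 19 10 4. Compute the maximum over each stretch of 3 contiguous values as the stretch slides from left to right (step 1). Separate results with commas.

(18, 7, 3) → max 18
(7, 3, 13) → max 13
(3, 13, 9) → max 13
(13, 9, 1) → max 13
(9, 1, 13) → max 13
(1, 13, 19) → max 19
(13, 19, 10) → max 19
(19, 10, 4) → max 19

18, 13, 13, 13, 13, 19, 19, 19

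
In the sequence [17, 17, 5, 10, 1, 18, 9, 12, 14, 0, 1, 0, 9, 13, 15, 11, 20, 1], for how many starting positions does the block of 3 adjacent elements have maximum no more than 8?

1

17 17 5 → max 17
17 5 10 → max 17
5 10 1 → max 10
10 1 18 → max 18
1 18 9 → max 18
18 9 12 → max 18
9 12 14 → max 14
12 14 0 → max 14
14 0 1 → max 14
0 1 0 → max 1  ≤ 8 ✓
1 0 9 → max 9
0 9 13 → max 13
9 13 15 → max 15
13 15 11 → max 15
15 11 20 → max 20
11 20 1 → max 20
1 window satisfy the condition.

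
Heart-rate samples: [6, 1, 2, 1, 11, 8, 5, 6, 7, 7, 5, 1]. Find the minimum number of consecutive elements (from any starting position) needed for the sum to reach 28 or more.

4

add 6: running sum 6 < 28
add 1: running sum 7 < 28
add 2: running sum 9 < 28
add 1: running sum 10 < 28
add 11: running sum 21 < 28
end 5: [6, 1, 2, 1, 11, 8] sum 29, len 6
end 6: [1, 2, 1, 11, 8, 5] sum 28, len 6
end 7: [11, 8, 5, 6] sum 30, len 4
end 8: [11, 8, 5, 6, 7] sum 37, len 5
end 9: [8, 5, 6, 7, 7] sum 33, len 5
end 10: [5, 6, 7, 7, 5] sum 30, len 5
end 11: [5, 6, 7, 7, 5, 1] sum 31, len 6
Shortest qualifying length: 4.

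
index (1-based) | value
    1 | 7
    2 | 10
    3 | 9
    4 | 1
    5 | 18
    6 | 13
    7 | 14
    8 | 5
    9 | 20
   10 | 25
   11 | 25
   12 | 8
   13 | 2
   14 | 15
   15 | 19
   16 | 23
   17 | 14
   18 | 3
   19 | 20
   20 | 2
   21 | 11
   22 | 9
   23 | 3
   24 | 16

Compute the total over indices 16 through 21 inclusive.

Elements at indices 16..21: 23, 14, 3, 20, 2, 11
sum(23, 14, 3, 20, 2, 11) = 73

73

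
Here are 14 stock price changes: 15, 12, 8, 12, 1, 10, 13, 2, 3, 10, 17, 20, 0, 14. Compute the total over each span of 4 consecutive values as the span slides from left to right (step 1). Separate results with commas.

47, 33, 31, 36, 26, 28, 28, 32, 50, 47, 51

Sliding a size-4 window across the 14 values:
[15, 12, 8, 12] → sum 47
[12, 8, 12, 1] → sum 33
[8, 12, 1, 10] → sum 31
[12, 1, 10, 13] → sum 36
[1, 10, 13, 2] → sum 26
[10, 13, 2, 3] → sum 28
[13, 2, 3, 10] → sum 28
[2, 3, 10, 17] → sum 32
[3, 10, 17, 20] → sum 50
[10, 17, 20, 0] → sum 47
[17, 20, 0, 14] → sum 51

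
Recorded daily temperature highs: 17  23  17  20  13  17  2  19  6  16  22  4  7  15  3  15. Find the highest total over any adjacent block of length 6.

(17, 23, 17, 20, 13, 17) → sum 107
(23, 17, 20, 13, 17, 2) → sum 92
(17, 20, 13, 17, 2, 19) → sum 88
(20, 13, 17, 2, 19, 6) → sum 77
(13, 17, 2, 19, 6, 16) → sum 73
(17, 2, 19, 6, 16, 22) → sum 82
(2, 19, 6, 16, 22, 4) → sum 69
(19, 6, 16, 22, 4, 7) → sum 74
(6, 16, 22, 4, 7, 15) → sum 70
(16, 22, 4, 7, 15, 3) → sum 67
(22, 4, 7, 15, 3, 15) → sum 66
Highest of these is 107.

107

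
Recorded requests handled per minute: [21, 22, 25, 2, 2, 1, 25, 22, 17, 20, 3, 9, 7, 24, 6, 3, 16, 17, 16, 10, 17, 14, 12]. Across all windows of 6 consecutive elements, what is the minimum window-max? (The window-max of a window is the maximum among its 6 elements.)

17

21 22 25 2 2 1 → max 25
22 25 2 2 1 25 → max 25
25 2 2 1 25 22 → max 25
2 2 1 25 22 17 → max 25
2 1 25 22 17 20 → max 25
1 25 22 17 20 3 → max 25
25 22 17 20 3 9 → max 25
22 17 20 3 9 7 → max 22
17 20 3 9 7 24 → max 24
20 3 9 7 24 6 → max 24
3 9 7 24 6 3 → max 24
9 7 24 6 3 16 → max 24
7 24 6 3 16 17 → max 24
24 6 3 16 17 16 → max 24
6 3 16 17 16 10 → max 17
3 16 17 16 10 17 → max 17
16 17 16 10 17 14 → max 17
17 16 10 17 14 12 → max 17
Minimum of these is 17.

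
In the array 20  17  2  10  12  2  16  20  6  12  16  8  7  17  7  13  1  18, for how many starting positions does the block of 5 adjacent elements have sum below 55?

5

[20, 17, 2, 10, 12] → sum 61
[17, 2, 10, 12, 2] → sum 43  < 55 ✓
[2, 10, 12, 2, 16] → sum 42  < 55 ✓
[10, 12, 2, 16, 20] → sum 60
[12, 2, 16, 20, 6] → sum 56
[2, 16, 20, 6, 12] → sum 56
[16, 20, 6, 12, 16] → sum 70
[20, 6, 12, 16, 8] → sum 62
[6, 12, 16, 8, 7] → sum 49  < 55 ✓
[12, 16, 8, 7, 17] → sum 60
[16, 8, 7, 17, 7] → sum 55
[8, 7, 17, 7, 13] → sum 52  < 55 ✓
[7, 17, 7, 13, 1] → sum 45  < 55 ✓
[17, 7, 13, 1, 18] → sum 56
5 windows satisfy the condition.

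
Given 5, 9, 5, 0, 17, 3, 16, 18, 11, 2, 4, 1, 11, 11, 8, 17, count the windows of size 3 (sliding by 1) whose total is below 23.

(5, 9, 5) → sum 19  < 23 ✓
(9, 5, 0) → sum 14  < 23 ✓
(5, 0, 17) → sum 22  < 23 ✓
(0, 17, 3) → sum 20  < 23 ✓
(17, 3, 16) → sum 36
(3, 16, 18) → sum 37
(16, 18, 11) → sum 45
(18, 11, 2) → sum 31
(11, 2, 4) → sum 17  < 23 ✓
(2, 4, 1) → sum 7  < 23 ✓
(4, 1, 11) → sum 16  < 23 ✓
(1, 11, 11) → sum 23
(11, 11, 8) → sum 30
(11, 8, 17) → sum 36
7 windows satisfy the condition.

7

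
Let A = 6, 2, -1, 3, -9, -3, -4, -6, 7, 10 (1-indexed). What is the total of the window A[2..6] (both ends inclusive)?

Elements at indices 2..6: 2, -1, 3, -9, -3
sum(2, -1, 3, -9, -3) = -8

-8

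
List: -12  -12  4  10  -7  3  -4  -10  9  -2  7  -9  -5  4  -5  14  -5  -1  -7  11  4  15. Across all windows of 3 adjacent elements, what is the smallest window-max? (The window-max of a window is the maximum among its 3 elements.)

Each size-3 window and its max:
(-12, -12, 4) → max 4
(-12, 4, 10) → max 10
(4, 10, -7) → max 10
(10, -7, 3) → max 10
(-7, 3, -4) → max 3
(3, -4, -10) → max 3
(-4, -10, 9) → max 9
(-10, 9, -2) → max 9
(9, -2, 7) → max 9
(-2, 7, -9) → max 7
(7, -9, -5) → max 7
(-9, -5, 4) → max 4
(-5, 4, -5) → max 4
(4, -5, 14) → max 14
(-5, 14, -5) → max 14
(14, -5, -1) → max 14
(-5, -1, -7) → max -1
(-1, -7, 11) → max 11
(-7, 11, 4) → max 11
(11, 4, 15) → max 15
Smallest of these is -1.

-1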